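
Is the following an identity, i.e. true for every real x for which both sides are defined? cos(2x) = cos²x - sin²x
Yes, this is an identity.

Claim: cos(2x) = cos²x - sin²x.
Reasoning: Put y = x in the addition formula cos(x+y) = cos(x)cos(y) - sin(x)sin(y): cos(2x) = cos²x - sin²x.
So the two sides agree for every real x for which both sides are defined.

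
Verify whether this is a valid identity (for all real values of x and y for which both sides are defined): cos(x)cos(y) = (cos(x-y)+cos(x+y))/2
Claim: cos(x)cos(y) = (cos(x-y)+cos(x+y))/2.
Reasoning: cos(x-y) = cos(x)cos(y) + sin(x)sin(y) and cos(x+y) = cos(x)cos(y) - sin(x)sin(y). Adding, cos(x-y) + cos(x+y) = 2cos(x)cos(y); divide by 2.
So the two sides agree for all real values of x and y for which both sides are defined.

Conclusion: Yes, this is an identity.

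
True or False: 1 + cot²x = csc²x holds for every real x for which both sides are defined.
Claim: 1 + cot²x = csc²x.
Reasoning: Start from sin²x + cos²x = 1 and divide every term by sin²x (allowed wherever cot x and csc x are defined): 1 + cot²x = 1/sin²x = csc²x.
So the two sides agree for every real x for which both sides are defined.

Conclusion: True.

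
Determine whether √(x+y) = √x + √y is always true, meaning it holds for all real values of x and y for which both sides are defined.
No, this is NOT an identity.

Claim: √(x+y) = √x + √y.
Test a specific point where both sides are defined: x = 3, y = 1/2.
LHS = √(x+y) ≈ 1.8708
RHS = √x + √y ≈ 2.4392
Since 1.8708 ≠ 2.4392, the equation fails at this point, so it cannot hold for all real values of x and y for which both sides are defined.
Squaring the right side gives x + 2√(xy) + y, not x + y.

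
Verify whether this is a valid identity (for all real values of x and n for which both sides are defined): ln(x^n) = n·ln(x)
Claim: ln(x^n) = n·ln(x).
Reasoning: The right side requires x > 0. For x > 0, x^n = (e^(ln x))^n = e^(n·ln x), so taking ln of both sides gives ln(x^n) = n·ln(x).
So the two sides agree for all real values of x and n for which both sides are defined.

Conclusion: Yes, this is an identity.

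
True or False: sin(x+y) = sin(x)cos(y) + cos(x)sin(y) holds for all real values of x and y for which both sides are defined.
True.

Claim: sin(x+y) = sin(x)cos(y) + cos(x)sin(y).
Reasoning: By Euler's formula e^(i(x+y)) = e^(ix)·e^(iy) = (cos x + i·sin x)(cos y + i·sin y). The imaginary part of the left side is sin(x+y); the imaginary part of the product is sin(x)cos(y) + cos(x)sin(y).
So the two sides agree for all real values of x and y for which both sides are defined.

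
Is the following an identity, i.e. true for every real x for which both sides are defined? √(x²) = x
Claim: √(x²) = x.
Test a specific point where both sides are defined: x = -3.
LHS = √(x²) ≈ 3.0000
RHS = x ≈ -3.0000
Since 3.0000 ≠ -3.0000, the equation fails at this point, so it cannot hold for every real x for which both sides are defined.
√(x²) = |x|, which differs from x whenever x < 0 (both sides are defined for every real x).

Conclusion: No, this is NOT an identity.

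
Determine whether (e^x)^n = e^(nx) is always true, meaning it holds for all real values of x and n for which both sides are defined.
Claim: (e^x)^n = e^(nx).
Reasoning: e^x is a positive real number, and for a positive base B and real exponent n, B^n = e^(n·ln B). With B = e^x, ln B = x, so (e^x)^n = e^(n·x).
So the two sides agree for all real values of x and n for which both sides are defined.

Conclusion: Yes, this is an identity.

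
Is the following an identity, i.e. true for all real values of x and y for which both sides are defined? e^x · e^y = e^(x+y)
Claim: e^x · e^y = e^(x+y).
Reasoning: This is the law of exponents for a common base: multiplying powers adds exponents. E.g. from the series, (Σ x^j/j!)(Σ y^k/k!) = Σ_m (Σ_{j+k=m} x^j y^k/(j!k!)) = Σ_m (x+y)^m/m! by the binomial theorem.
So the two sides agree for all real values of x and y for which both sides are defined.

Conclusion: Yes, this is an identity.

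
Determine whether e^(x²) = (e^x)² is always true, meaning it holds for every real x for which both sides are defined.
No, this is NOT an identity.

Claim: e^(x²) = (e^x)².
Test a specific point where both sides are defined: x = -1.
LHS = e^(x²) ≈ 2.7183
RHS = (e^x)² ≈ 0.1353
Since 2.7183 ≠ 0.1353, the equation fails at this point, so it cannot hold for every real x for which both sides are defined.
(e^x)² = e^(2x), and 2x ≠ x² in general.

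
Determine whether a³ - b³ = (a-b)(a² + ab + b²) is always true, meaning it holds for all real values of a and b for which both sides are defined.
Claim: a³ - b³ = (a-b)(a² + ab + b²).
Reasoning: Expand the right side: (a-b)(a² + ab + b²) = a³ + a²b + ab² - a²b - ab² - b³ = a³ - b³ (the middle terms cancel in pairs).
So the two sides agree for all real values of a and b for which both sides are defined.

Conclusion: Yes, this is an identity.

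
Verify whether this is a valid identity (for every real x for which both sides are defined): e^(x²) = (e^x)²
No, this is NOT an identity.

Claim: e^(x²) = (e^x)².
Test a specific point where both sides are defined: x = -1.
LHS = e^(x²) ≈ 2.7183
RHS = (e^x)² ≈ 0.1353
Since 2.7183 ≠ 0.1353, the equation fails at this point, so it cannot hold for every real x for which both sides are defined.
(e^x)² = e^(2x), and 2x ≠ x² in general.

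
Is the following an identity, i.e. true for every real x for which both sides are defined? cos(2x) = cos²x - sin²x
Yes, this is an identity.

Claim: cos(2x) = cos²x - sin²x.
Reasoning: Put y = x in the addition formula cos(x+y) = cos(x)cos(y) - sin(x)sin(y): cos(2x) = cos²x - sin²x.
So the two sides agree for every real x for which both sides are defined.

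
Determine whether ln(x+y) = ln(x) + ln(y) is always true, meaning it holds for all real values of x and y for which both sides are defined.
No, this is NOT an identity.

Claim: ln(x+y) = ln(x) + ln(y).
Test a specific point where both sides are defined: x = 4, y = 2.
LHS = ln(x+y) ≈ 1.7918
RHS = ln(x) + ln(y) ≈ 2.0794
Since 1.7918 ≠ 2.0794, the equation fails at this point, so it cannot hold for all real values of x and y for which both sides are defined.
ln(x) + ln(y) = ln(xy), not ln(x+y).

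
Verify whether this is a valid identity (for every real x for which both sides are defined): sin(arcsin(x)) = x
Yes, this is an identity.

Claim: sin(arcsin(x)) = x.
Reasoning: For -1 ≤ x ≤ 1 (where arcsin is defined), arcsin(x) is by definition an angle whose sine equals x. Taking the sine of that angle returns x. (Note the other order, arcsin(sin x) = x, is NOT an identity.)
So the two sides agree for every real x for which both sides are defined.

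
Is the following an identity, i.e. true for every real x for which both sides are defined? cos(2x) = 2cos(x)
Claim: cos(2x) = 2cos(x).
Test a specific point where both sides are defined: x = -π/4.
LHS = cos(2x) ≈ 0.0000
RHS = 2cos(x) ≈ 1.4142
Since 0.0000 ≠ 1.4142, the equation fails at this point, so it cannot hold for every real x for which both sides are defined.
The correct double-angle formula is cos(2x) = cos²x - sin²x.

Conclusion: No, this is NOT an identity.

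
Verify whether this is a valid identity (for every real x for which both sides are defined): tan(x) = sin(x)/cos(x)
Claim: tan(x) = sin(x)/cos(x).
Reasoning: For an angle x whose terminal point on the unit circle is (cos x, sin x), tan(x) is defined as the ratio (second coordinate)/(first coordinate) = sin(x)/cos(x), wherever cos(x) ≠ 0.
So the two sides agree for every real x for which both sides are defined.

Conclusion: Yes, this is an identity.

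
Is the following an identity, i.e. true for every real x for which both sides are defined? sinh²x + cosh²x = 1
No, this is NOT an identity.

Claim: sinh²x + cosh²x = 1.
Test a specific point where both sides are defined: x = 3/2.
LHS = sinh²x + cosh²x ≈ 10.0677
RHS = 1 ≈ 1.0000
Since 10.0677 ≠ 1.0000, the equation fails at this point, so it cannot hold for every real x for which both sides are defined.
The correct hyperbolic identity is cosh²x - sinh²x = 1 (a difference); the sum sinh²x + cosh²x equals cosh(2x).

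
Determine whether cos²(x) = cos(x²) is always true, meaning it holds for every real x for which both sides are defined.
Claim: cos²(x) = cos(x²).
Test a specific point where both sides are defined: x = 3π/4.
LHS = cos²(x) ≈ 0.5000
RHS = cos(x²) ≈ 0.7442
Since 0.5000 ≠ 0.7442, the equation fails at this point, so it cannot hold for every real x for which both sides are defined.
cos²(x) means (cos x)², squaring the output; cos(x²) squares the input. These are different functions.

Conclusion: No, this is NOT an identity.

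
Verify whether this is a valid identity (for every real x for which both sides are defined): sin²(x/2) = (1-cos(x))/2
Claim: sin²(x/2) = (1-cos(x))/2.
Reasoning: Use cos(2θ) = 1 - 2sin²θ with θ = x/2: cos(x) = 1 - 2sin²(x/2). Solving for sin²(x/2) gives (1 - cos(x))/2.
So the two sides agree for every real x for which both sides are defined.

Conclusion: Yes, this is an identity.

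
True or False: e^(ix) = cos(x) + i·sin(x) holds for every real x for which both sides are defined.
True.

Claim: e^(ix) = cos(x) + i·sin(x).
Reasoning: Euler's formula. Expand e^(ix) = Σ (ix)^k / k!. Since i² = -1, the even-k terms are Σ (-1)^m x^(2m)/(2m)! = cos(x) and the odd-k terms are i · Σ (-1)^m x^(2m+1)/(2m+1)! = i·sin(x).
So the two sides agree for every real x for which both sides are defined.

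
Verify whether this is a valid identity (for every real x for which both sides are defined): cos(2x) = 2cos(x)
Claim: cos(2x) = 2cos(x).
Test a specific point where both sides are defined: x = π/4.
LHS = cos(2x) ≈ 0.0000
RHS = 2cos(x) ≈ 1.4142
Since 0.0000 ≠ 1.4142, the equation fails at this point, so it cannot hold for every real x for which both sides are defined.
The correct double-angle formula is cos(2x) = cos²x - sin²x.

Conclusion: No, this is NOT an identity.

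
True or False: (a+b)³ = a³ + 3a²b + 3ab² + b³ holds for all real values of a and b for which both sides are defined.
True.

Claim: (a+b)³ = a³ + 3a²b + 3ab² + b³.
Reasoning: (a+b)³ = (a+b)(a+b)² = (a+b)(a² + 2ab + b²) = a³ + 2a²b + ab² + a²b + 2ab² + b³ = a³ + 3a²b + 3ab² + b³.
So the two sides agree for all real values of a and b for which both sides are defined.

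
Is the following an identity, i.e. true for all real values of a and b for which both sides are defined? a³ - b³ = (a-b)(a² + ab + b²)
Claim: a³ - b³ = (a-b)(a² + ab + b²).
Reasoning: Expand the right side: (a-b)(a² + ab + b²) = a³ + a²b + ab² - a²b - ab² - b³ = a³ - b³ (the middle terms cancel in pairs).
So the two sides agree for all real values of a and b for which both sides are defined.

Conclusion: Yes, this is an identity.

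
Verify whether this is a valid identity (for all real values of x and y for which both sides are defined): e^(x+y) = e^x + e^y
Claim: e^(x+y) = e^x + e^y.
Test a specific point where both sides are defined: x = -1, y = -2.
LHS = e^(x+y) ≈ 0.0498
RHS = e^x + e^y ≈ 0.5032
Since 0.0498 ≠ 0.5032, the equation fails at this point, so it cannot hold for all real values of x and y for which both sides are defined.
The correct rule is e^(x+y) = e^x · e^y (a product, not a sum).

Conclusion: No, this is NOT an identity.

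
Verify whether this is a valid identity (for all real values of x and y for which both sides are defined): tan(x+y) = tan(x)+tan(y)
Claim: tan(x+y) = tan(x)+tan(y).
Test a specific point where both sides are defined: x = π/3, y = 3π/4.
LHS = tan(x+y) ≈ 0.2679
RHS = tan(x)+tan(y) ≈ 0.7321
Since 0.2679 ≠ 0.7321, the equation fails at this point, so it cannot hold for all real values of x and y for which both sides are defined.
The correct formula is tan(x+y) = (tan(x) + tan(y))/(1 - tan(x)tan(y)).

Conclusion: No, this is NOT an identity.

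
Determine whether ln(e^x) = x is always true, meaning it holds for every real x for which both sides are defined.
Yes, this is an identity.

Claim: ln(e^x) = x.
Reasoning: ln is the inverse of the exponential: ln(e^x) asks for the exponent p with e^p = e^x, and since e^p is one-to-one that exponent is p = x.
So the two sides agree for every real x for which both sides are defined.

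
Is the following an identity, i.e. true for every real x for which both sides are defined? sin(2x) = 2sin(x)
Claim: sin(2x) = 2sin(x).
Test a specific point where both sides are defined: x = π/3.
LHS = sin(2x) ≈ 0.8660
RHS = 2sin(x) ≈ 1.7321
Since 0.8660 ≠ 1.7321, the equation fails at this point, so it cannot hold for every real x for which both sides are defined.
The correct double-angle formula is sin(2x) = 2sin(x)cos(x).

Conclusion: No, this is NOT an identity.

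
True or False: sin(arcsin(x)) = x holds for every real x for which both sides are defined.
True.

Claim: sin(arcsin(x)) = x.
Reasoning: For -1 ≤ x ≤ 1 (where arcsin is defined), arcsin(x) is by definition an angle whose sine equals x. Taking the sine of that angle returns x. (Note the other order, arcsin(sin x) = x, is NOT an identity.)
So the two sides agree for every real x for which both sides are defined.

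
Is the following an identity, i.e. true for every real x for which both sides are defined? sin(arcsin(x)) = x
Claim: sin(arcsin(x)) = x.
Reasoning: For -1 ≤ x ≤ 1 (where arcsin is defined), arcsin(x) is by definition an angle whose sine equals x. Taking the sine of that angle returns x. (Note the other order, arcsin(sin x) = x, is NOT an identity.)
So the two sides agree for every real x for which both sides are defined.

Conclusion: Yes, this is an identity.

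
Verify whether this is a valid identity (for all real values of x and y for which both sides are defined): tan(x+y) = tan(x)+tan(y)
Claim: tan(x+y) = tan(x)+tan(y).
Test a specific point where both sides are defined: x = 3π/4, y = π/3.
LHS = tan(x+y) ≈ 0.2679
RHS = tan(x)+tan(y) ≈ 0.7321
Since 0.2679 ≠ 0.7321, the equation fails at this point, so it cannot hold for all real values of x and y for which both sides are defined.
The correct formula is tan(x+y) = (tan(x) + tan(y))/(1 - tan(x)tan(y)).

Conclusion: No, this is NOT an identity.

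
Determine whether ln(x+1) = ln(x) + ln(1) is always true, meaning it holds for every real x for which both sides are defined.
No, this is NOT an identity.

Claim: ln(x+1) = ln(x) + ln(1).
Test a specific point where both sides are defined: x = 1/2.
LHS = ln(x+1) ≈ 0.4055
RHS = ln(x) + ln(1) ≈ -0.6931
Since 0.4055 ≠ -0.6931, the equation fails at this point, so it cannot hold for every real x for which both sides are defined.
ln(1) = 0, so the right side is just ln(x), which differs from ln(x+1).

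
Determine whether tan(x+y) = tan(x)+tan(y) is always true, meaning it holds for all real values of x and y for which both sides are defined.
Claim: tan(x+y) = tan(x)+tan(y).
Test a specific point where both sides are defined: x = π/4, y = π/6.
LHS = tan(x+y) ≈ 3.7321
RHS = tan(x)+tan(y) ≈ 1.5774
Since 3.7321 ≠ 1.5774, the equation fails at this point, so it cannot hold for all real values of x and y for which both sides are defined.
The correct formula is tan(x+y) = (tan(x) + tan(y))/(1 - tan(x)tan(y)).

Conclusion: No, this is NOT an identity.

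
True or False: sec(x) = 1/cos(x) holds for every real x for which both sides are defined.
True.

Claim: sec(x) = 1/cos(x).
Reasoning: sec(x) is by definition the reciprocal of cos(x), wherever cos(x) ≠ 0.
So the two sides agree for every real x for which both sides are defined.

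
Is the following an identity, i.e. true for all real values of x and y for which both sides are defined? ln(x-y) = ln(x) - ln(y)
No, this is NOT an identity.

Claim: ln(x-y) = ln(x) - ln(y).
Test a specific point where both sides are defined: x = 2, y = 1.
LHS = ln(x-y) ≈ 0.0000
RHS = ln(x) - ln(y) ≈ 0.6931
Since 0.0000 ≠ 0.6931, the equation fails at this point, so it cannot hold for all real values of x and y for which both sides are defined.
ln(x) - ln(y) = ln(x/y), not ln(x-y).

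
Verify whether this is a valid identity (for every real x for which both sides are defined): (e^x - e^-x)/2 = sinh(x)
Claim: (e^x - e^-x)/2 = sinh(x).
Reasoning: This is exactly the definition of the hyperbolic sine: sinh(x) := (e^x - e^-x)/2.
So the two sides agree for every real x for which both sides are defined.

Conclusion: Yes, this is an identity.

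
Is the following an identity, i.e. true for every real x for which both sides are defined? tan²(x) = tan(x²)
Claim: tan²(x) = tan(x²).
Test a specific point where both sides are defined: x = π.
LHS = tan²(x) ≈ 0.0000
RHS = tan(x²) ≈ 0.4767
Since 0.0000 ≠ 0.4767, the equation fails at this point, so it cannot hold for every real x for which both sides are defined.
tan²(x) means (tan x)², squaring the output; tan(x²) squares the input. These are different functions.

Conclusion: No, this is NOT an identity.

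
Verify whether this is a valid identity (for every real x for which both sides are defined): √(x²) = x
No, this is NOT an identity.

Claim: √(x²) = x.
Test a specific point where both sides are defined: x = -1.
LHS = √(x²) ≈ 1.0000
RHS = x ≈ -1.0000
Since 1.0000 ≠ -1.0000, the equation fails at this point, so it cannot hold for every real x for which both sides are defined.
√(x²) = |x|, which differs from x whenever x < 0 (both sides are defined for every real x).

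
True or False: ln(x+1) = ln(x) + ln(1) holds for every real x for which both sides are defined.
False.

Claim: ln(x+1) = ln(x) + ln(1).
Test a specific point where both sides are defined: x = 5.
LHS = ln(x+1) ≈ 1.7918
RHS = ln(x) + ln(1) ≈ 1.6094
Since 1.7918 ≠ 1.6094, the equation fails at this point, so it cannot hold for every real x for which both sides are defined.
ln(1) = 0, so the right side is just ln(x), which differs from ln(x+1).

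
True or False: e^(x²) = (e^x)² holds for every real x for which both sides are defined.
Claim: e^(x²) = (e^x)².
Test a specific point where both sides are defined: x = 3.
LHS = e^(x²) ≈ 8103.0839
RHS = (e^x)² ≈ 403.4288
Since 8103.0839 ≠ 403.4288, the equation fails at this point, so it cannot hold for every real x for which both sides are defined.
(e^x)² = e^(2x), and 2x ≠ x² in general.

Conclusion: False.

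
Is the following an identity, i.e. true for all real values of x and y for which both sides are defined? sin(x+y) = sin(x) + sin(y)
Claim: sin(x+y) = sin(x) + sin(y).
Test a specific point where both sides are defined: x = -π/4, y = -π/3.
LHS = sin(x+y) ≈ -0.9659
RHS = sin(x) + sin(y) ≈ -1.5731
Since -0.9659 ≠ -1.5731, the equation fails at this point, so it cannot hold for all real values of x and y for which both sides are defined.
The correct expansion is sin(x+y) = sin(x)cos(y) + cos(x)sin(y); sine is not additive.

Conclusion: No, this is NOT an identity.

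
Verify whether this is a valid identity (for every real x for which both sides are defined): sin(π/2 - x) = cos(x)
Claim: sin(π/2 - x) = cos(x).
Reasoning: Use sin(u - v) = sin(u)cos(v) - cos(u)sin(v) with u = π/2, v = x: sin(π/2)cos(x) - cos(π/2)sin(x) = 1·cos(x) - 0·sin(x) = cos(x).
So the two sides agree for every real x for which both sides are defined.

Conclusion: Yes, this is an identity.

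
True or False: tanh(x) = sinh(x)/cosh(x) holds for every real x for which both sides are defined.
True.

Claim: tanh(x) = sinh(x)/cosh(x).
Reasoning: tanh(x) is defined as sinh(x)/cosh(x) = (e^x - e^-x)/(e^x + e^-x); cosh(x) ≥ 1 is never zero, so this holds for every real x.
So the two sides agree for every real x for which both sides are defined.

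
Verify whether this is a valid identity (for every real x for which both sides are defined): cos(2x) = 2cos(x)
Claim: cos(2x) = 2cos(x).
Test a specific point where both sides are defined: x = 2π/3.
LHS = cos(2x) ≈ -0.5000
RHS = 2cos(x) ≈ -1.0000
Since -0.5000 ≠ -1.0000, the equation fails at this point, so it cannot hold for every real x for which both sides are defined.
The correct double-angle formula is cos(2x) = cos²x - sin²x.

Conclusion: No, this is NOT an identity.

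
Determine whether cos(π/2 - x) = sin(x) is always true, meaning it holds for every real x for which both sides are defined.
Yes, this is an identity.

Claim: cos(π/2 - x) = sin(x).
Reasoning: Use cos(u - v) = cos(u)cos(v) + sin(u)sin(v) with u = π/2, v = x: cos(π/2)cos(x) + sin(π/2)sin(x) = 0·cos(x) + 1·sin(x) = sin(x).
So the two sides agree for every real x for which both sides are defined.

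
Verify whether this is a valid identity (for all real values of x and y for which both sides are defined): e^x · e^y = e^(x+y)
Claim: e^x · e^y = e^(x+y).
Reasoning: This is the law of exponents for a common base: multiplying powers adds exponents. E.g. from the series, (Σ x^j/j!)(Σ y^k/k!) = Σ_m (Σ_{j+k=m} x^j y^k/(j!k!)) = Σ_m (x+y)^m/m! by the binomial theorem.
So the two sides agree for all real values of x and y for which both sides are defined.

Conclusion: Yes, this is an identity.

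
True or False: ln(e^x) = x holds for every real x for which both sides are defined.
True.

Claim: ln(e^x) = x.
Reasoning: ln is the inverse of the exponential: ln(e^x) asks for the exponent p with e^p = e^x, and since e^p is one-to-one that exponent is p = x.
So the two sides agree for every real x for which both sides are defined.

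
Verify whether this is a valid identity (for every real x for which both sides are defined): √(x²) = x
No, this is NOT an identity.

Claim: √(x²) = x.
Test a specific point where both sides are defined: x = -1.
LHS = √(x²) ≈ 1.0000
RHS = x ≈ -1.0000
Since 1.0000 ≠ -1.0000, the equation fails at this point, so it cannot hold for every real x for which both sides are defined.
√(x²) = |x|, which differs from x whenever x < 0 (both sides are defined for every real x).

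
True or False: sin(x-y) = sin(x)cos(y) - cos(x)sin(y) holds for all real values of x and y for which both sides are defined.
True.

Claim: sin(x-y) = sin(x)cos(y) - cos(x)sin(y).
Reasoning: Replace y by -y in sin(x+y) = sin(x)cos(y) + cos(x)sin(y) and use cos(-y) = cos(y), sin(-y) = -sin(y): sin(x-y) = sin(x)cos(y) - cos(x)sin(y).
So the two sides agree for all real values of x and y for which both sides are defined.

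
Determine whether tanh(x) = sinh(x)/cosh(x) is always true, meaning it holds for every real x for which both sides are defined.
Claim: tanh(x) = sinh(x)/cosh(x).
Reasoning: tanh(x) is defined as sinh(x)/cosh(x) = (e^x - e^-x)/(e^x + e^-x); cosh(x) ≥ 1 is never zero, so this holds for every real x.
So the two sides agree for every real x for which both sides are defined.

Conclusion: Yes, this is an identity.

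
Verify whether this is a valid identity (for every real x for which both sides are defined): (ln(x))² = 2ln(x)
No, this is NOT an identity.

Claim: (ln(x))² = 2ln(x).
Test a specific point where both sides are defined: x = 3.
LHS = (ln(x))² ≈ 1.2069
RHS = 2ln(x) ≈ 2.1972
Since 1.2069 ≠ 2.1972, the equation fails at this point, so it cannot hold for every real x for which both sides are defined.
2ln(x) equals ln(x²), which is not the same as (ln x)².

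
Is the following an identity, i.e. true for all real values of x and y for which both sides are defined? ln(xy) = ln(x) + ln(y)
Yes, this is an identity.

Claim: ln(xy) = ln(x) + ln(y).
Reasoning: Both sides are simultaneously defined only when x, y > 0. Write x = e^p, y = e^q (p = ln x, q = ln y). Then xy = e^p · e^q = e^(p+q), so ln(xy) = p + q = ln(x) + ln(y).
So the two sides agree for all real values of x and y for which both sides are defined.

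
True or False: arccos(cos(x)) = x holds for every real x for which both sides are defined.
False.

Claim: arccos(cos(x)) = x.
Test a specific point where both sides are defined: x = -π/2.
LHS = arccos(cos(x)) ≈ 1.5708
RHS = x ≈ -1.5708
Since 1.5708 ≠ -1.5708, the equation fails at this point, so it cannot hold for every real x for which both sides are defined.
arccos only returns values in [0, π], so arccos(cos(x)) = x holds only for x in that interval, not for all real x.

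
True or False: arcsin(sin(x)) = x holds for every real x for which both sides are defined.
False.

Claim: arcsin(sin(x)) = x.
Test a specific point where both sides are defined: x = 2π/3.
LHS = arcsin(sin(x)) ≈ 1.0472
RHS = x ≈ 2.0944
Since 1.0472 ≠ 2.0944, the equation fails at this point, so it cannot hold for every real x for which both sides are defined.
arcsin only returns values in [-π/2, π/2], so arcsin(sin(x)) = x holds only for x in that interval, not for all real x.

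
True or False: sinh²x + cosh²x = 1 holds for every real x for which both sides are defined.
Claim: sinh²x + cosh²x = 1.
Test a specific point where both sides are defined: x = -3.
LHS = sinh²x + cosh²x ≈ 201.7156
RHS = 1 ≈ 1.0000
Since 201.7156 ≠ 1.0000, the equation fails at this point, so it cannot hold for every real x for which both sides are defined.
The correct hyperbolic identity is cosh²x - sinh²x = 1 (a difference); the sum sinh²x + cosh²x equals cosh(2x).

Conclusion: False.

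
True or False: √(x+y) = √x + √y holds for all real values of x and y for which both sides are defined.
Claim: √(x+y) = √x + √y.
Test a specific point where both sides are defined: x = 1, y = 5.
LHS = √(x+y) ≈ 2.4495
RHS = √x + √y ≈ 3.2361
Since 2.4495 ≠ 3.2361, the equation fails at this point, so it cannot hold for all real values of x and y for which both sides are defined.
Squaring the right side gives x + 2√(xy) + y, not x + y.

Conclusion: False.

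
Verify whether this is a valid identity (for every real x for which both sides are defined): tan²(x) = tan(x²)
No, this is NOT an identity.

Claim: tan²(x) = tan(x²).
Test a specific point where both sides are defined: x = -π/4.
LHS = tan²(x) ≈ 1.0000
RHS = tan(x²) ≈ 0.7092
Since 1.0000 ≠ 0.7092, the equation fails at this point, so it cannot hold for every real x for which both sides are defined.
tan²(x) means (tan x)², squaring the output; tan(x²) squares the input. These are different functions.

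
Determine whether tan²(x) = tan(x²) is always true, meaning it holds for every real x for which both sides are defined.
Claim: tan²(x) = tan(x²).
Test a specific point where both sides are defined: x = π/3.
LHS = tan²(x) ≈ 3.0000
RHS = tan(x²) ≈ 1.9485
Since 3.0000 ≠ 1.9485, the equation fails at this point, so it cannot hold for every real x for which both sides are defined.
tan²(x) means (tan x)², squaring the output; tan(x²) squares the input. These are different functions.

Conclusion: No, this is NOT an identity.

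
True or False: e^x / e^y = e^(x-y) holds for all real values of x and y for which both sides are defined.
True.

Claim: e^x / e^y = e^(x-y).
Reasoning: 1/e^y = e^(-y), so e^x / e^y = e^x · e^(-y) = e^(x + (-y)) = e^(x-y) by the product rule for exponents.
So the two sides agree for all real values of x and y for which both sides are defined.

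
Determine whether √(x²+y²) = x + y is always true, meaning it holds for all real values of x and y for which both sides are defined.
No, this is NOT an identity.

Claim: √(x²+y²) = x + y.
Test a specific point where both sides are defined: x = 1/2, y = 2.
LHS = √(x²+y²) ≈ 2.0616
RHS = x + y ≈ 2.5000
Since 2.0616 ≠ 2.5000, the equation fails at this point, so it cannot hold for all real values of x and y for which both sides are defined.
(x+y)² = x² + 2xy + y², not x² + y², so the square root does not split this way.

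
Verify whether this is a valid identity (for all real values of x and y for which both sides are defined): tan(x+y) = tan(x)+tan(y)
No, this is NOT an identity.

Claim: tan(x+y) = tan(x)+tan(y).
Test a specific point where both sides are defined: x = 3π/4, y = π/6.
LHS = tan(x+y) ≈ -0.2679
RHS = tan(x)+tan(y) ≈ -0.4226
Since -0.2679 ≠ -0.4226, the equation fails at this point, so it cannot hold for all real values of x and y for which both sides are defined.
The correct formula is tan(x+y) = (tan(x) + tan(y))/(1 - tan(x)tan(y)).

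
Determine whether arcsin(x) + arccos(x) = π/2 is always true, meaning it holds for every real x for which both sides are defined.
Claim: arcsin(x) + arccos(x) = π/2.
Reasoning: Both sides are defined for -1 ≤ x ≤ 1. Let θ = arcsin(x), so sin θ = x and θ ∈ [-π/2, π/2]. Then cos(π/2 - θ) = sin θ = x and π/2 - θ ∈ [0, π], which is exactly the range of arccos, so arccos(x) = π/2 - θ. Adding: arcsin(x) + arccos(x) = θ + (π/2 - θ) = π/2.
So the two sides agree for every real x for which both sides are defined.

Conclusion: Yes, this is an identity.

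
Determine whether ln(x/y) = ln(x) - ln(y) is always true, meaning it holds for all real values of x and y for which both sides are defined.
Yes, this is an identity.

Claim: ln(x/y) = ln(x) - ln(y).
Reasoning: Both sides are simultaneously defined only when x, y > 0. Write x = e^p, y = e^q. Then x/y = e^(p-q), so ln(x/y) = p - q = ln(x) - ln(y).
So the two sides agree for all real values of x and y for which both sides are defined.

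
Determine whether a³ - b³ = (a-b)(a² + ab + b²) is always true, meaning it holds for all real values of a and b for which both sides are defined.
Yes, this is an identity.

Claim: a³ - b³ = (a-b)(a² + ab + b²).
Reasoning: Expand the right side: (a-b)(a² + ab + b²) = a³ + a²b + ab² - a²b - ab² - b³ = a³ - b³ (the middle terms cancel in pairs).
So the two sides agree for all real values of a and b for which both sides are defined.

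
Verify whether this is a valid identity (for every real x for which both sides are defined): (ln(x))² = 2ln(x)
No, this is NOT an identity.

Claim: (ln(x))² = 2ln(x).
Test a specific point where both sides are defined: x = 2.
LHS = (ln(x))² ≈ 0.4805
RHS = 2ln(x) ≈ 1.3863
Since 0.4805 ≠ 1.3863, the equation fails at this point, so it cannot hold for every real x for which both sides are defined.
2ln(x) equals ln(x²), which is not the same as (ln x)².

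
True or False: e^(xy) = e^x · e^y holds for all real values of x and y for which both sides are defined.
Claim: e^(xy) = e^x · e^y.
Test a specific point where both sides are defined: x = 4, y = 1.
LHS = e^(xy) ≈ 54.5982
RHS = e^x · e^y ≈ 148.4132
Since 54.5982 ≠ 148.4132, the equation fails at this point, so it cannot hold for all real values of x and y for which both sides are defined.
e^x · e^y = e^(x+y), not e^(xy).

Conclusion: False.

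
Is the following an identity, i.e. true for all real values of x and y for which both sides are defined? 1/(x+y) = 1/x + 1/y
Claim: 1/(x+y) = 1/x + 1/y.
Test a specific point where both sides are defined: x = 3, y = -2.
LHS = 1/(x+y) ≈ 1.0000
RHS = 1/x + 1/y ≈ -0.1667
Since 1.0000 ≠ -0.1667, the equation fails at this point, so it cannot hold for all real values of x and y for which both sides are defined.
1/x + 1/y = (x+y)/(xy), which is not 1/(x+y).

Conclusion: No, this is NOT an identity.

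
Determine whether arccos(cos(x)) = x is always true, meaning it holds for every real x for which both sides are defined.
No, this is NOT an identity.

Claim: arccos(cos(x)) = x.
Test a specific point where both sides are defined: x = -π/3.
LHS = arccos(cos(x)) ≈ 1.0472
RHS = x ≈ -1.0472
Since 1.0472 ≠ -1.0472, the equation fails at this point, so it cannot hold for every real x for which both sides are defined.
arccos only returns values in [0, π], so arccos(cos(x)) = x holds only for x in that interval, not for all real x.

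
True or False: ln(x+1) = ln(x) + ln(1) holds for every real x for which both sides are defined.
False.

Claim: ln(x+1) = ln(x) + ln(1).
Test a specific point where both sides are defined: x = 3.
LHS = ln(x+1) ≈ 1.3863
RHS = ln(x) + ln(1) ≈ 1.0986
Since 1.3863 ≠ 1.0986, the equation fails at this point, so it cannot hold for every real x for which both sides are defined.
ln(1) = 0, so the right side is just ln(x), which differs from ln(x+1).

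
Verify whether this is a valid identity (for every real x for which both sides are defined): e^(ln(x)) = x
Yes, this is an identity.

Claim: e^(ln(x)) = x.
Reasoning: For x > 0, ln(x) is by definition the exponent p such that e^p = x. Raising e to that exponent therefore returns x: e^(ln x) = x.
So the two sides agree for every real x for which both sides are defined.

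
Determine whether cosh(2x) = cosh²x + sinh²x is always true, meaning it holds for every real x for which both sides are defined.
Claim: cosh(2x) = cosh²x + sinh²x.
Reasoning: cosh²x = (e^(2x) + 2 + e^(-2x))/4 and sinh²x = (e^(2x) - 2 + e^(-2x))/4. Adding gives (2e^(2x) + 2e^(-2x))/4 = (e^(2x) + e^(-2x))/2 = cosh(2x).
So the two sides agree for every real x for which both sides are defined.

Conclusion: Yes, this is an identity.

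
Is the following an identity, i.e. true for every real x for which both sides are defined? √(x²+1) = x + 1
Claim: √(x²+1) = x + 1.
Test a specific point where both sides are defined: x = 3/2.
LHS = √(x²+1) ≈ 1.8028
RHS = x + 1 ≈ 2.5000
Since 1.8028 ≠ 2.5000, the equation fails at this point, so it cannot hold for every real x for which both sides are defined.
(x+1)² = x² + 2x + 1 ≠ x² + 1 unless x = 0.

Conclusion: No, this is NOT an identity.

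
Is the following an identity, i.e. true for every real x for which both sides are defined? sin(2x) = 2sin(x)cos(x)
Yes, this is an identity.

Claim: sin(2x) = 2sin(x)cos(x).
Reasoning: Put y = x in the addition formula sin(x+y) = sin(x)cos(y) + cos(x)sin(y): sin(2x) = sin(x)cos(x) + cos(x)sin(x) = 2sin(x)cos(x).
So the two sides agree for every real x for which both sides are defined.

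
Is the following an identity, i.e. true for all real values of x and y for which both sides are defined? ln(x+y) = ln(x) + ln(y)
Claim: ln(x+y) = ln(x) + ln(y).
Test a specific point where both sides are defined: x = 5, y = 5.
LHS = ln(x+y) ≈ 2.3026
RHS = ln(x) + ln(y) ≈ 3.2189
Since 2.3026 ≠ 3.2189, the equation fails at this point, so it cannot hold for all real values of x and y for which both sides are defined.
ln(x) + ln(y) = ln(xy), not ln(x+y).

Conclusion: No, this is NOT an identity.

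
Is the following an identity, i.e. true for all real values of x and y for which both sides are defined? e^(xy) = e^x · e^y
Claim: e^(xy) = e^x · e^y.
Test a specific point where both sides are defined: x = -2, y = 1/2.
LHS = e^(xy) ≈ 0.3679
RHS = e^x · e^y ≈ 0.2231
Since 0.3679 ≠ 0.2231, the equation fails at this point, so it cannot hold for all real values of x and y for which both sides are defined.
e^x · e^y = e^(x+y), not e^(xy).

Conclusion: No, this is NOT an identity.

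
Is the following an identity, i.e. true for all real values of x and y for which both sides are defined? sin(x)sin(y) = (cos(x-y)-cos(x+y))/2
Yes, this is an identity.

Claim: sin(x)sin(y) = (cos(x-y)-cos(x+y))/2.
Reasoning: cos(x-y) = cos(x)cos(y) + sin(x)sin(y) and cos(x+y) = cos(x)cos(y) - sin(x)sin(y). Subtracting, cos(x-y) - cos(x+y) = 2sin(x)sin(y); divide by 2.
So the two sides agree for all real values of x and y for which both sides are defined.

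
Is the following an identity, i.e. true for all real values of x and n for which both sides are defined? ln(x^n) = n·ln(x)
Claim: ln(x^n) = n·ln(x).
Reasoning: The right side requires x > 0. For x > 0, x^n = (e^(ln x))^n = e^(n·ln x), so taking ln of both sides gives ln(x^n) = n·ln(x).
So the two sides agree for all real values of x and n for which both sides are defined.

Conclusion: Yes, this is an identity.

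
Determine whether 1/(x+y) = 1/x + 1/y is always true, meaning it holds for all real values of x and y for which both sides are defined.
No, this is NOT an identity.

Claim: 1/(x+y) = 1/x + 1/y.
Test a specific point where both sides are defined: x = -1, y = -1.
LHS = 1/(x+y) ≈ -0.5000
RHS = 1/x + 1/y ≈ -2.0000
Since -0.5000 ≠ -2.0000, the equation fails at this point, so it cannot hold for all real values of x and y for which both sides are defined.
1/x + 1/y = (x+y)/(xy), which is not 1/(x+y).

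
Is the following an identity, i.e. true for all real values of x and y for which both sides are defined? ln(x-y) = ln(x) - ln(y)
Claim: ln(x-y) = ln(x) - ln(y).
Test a specific point where both sides are defined: x = 3, y = 2.
LHS = ln(x-y) ≈ 0.0000
RHS = ln(x) - ln(y) ≈ 0.4055
Since 0.0000 ≠ 0.4055, the equation fails at this point, so it cannot hold for all real values of x and y for which both sides are defined.
ln(x) - ln(y) = ln(x/y), not ln(x-y).

Conclusion: No, this is NOT an identity.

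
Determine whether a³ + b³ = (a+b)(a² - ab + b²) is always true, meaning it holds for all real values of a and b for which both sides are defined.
Yes, this is an identity.

Claim: a³ + b³ = (a+b)(a² - ab + b²).
Reasoning: Expand the right side: (a+b)(a² - ab + b²) = a³ - a²b + ab² + a²b - ab² + b³ = a³ + b³ (the middle terms cancel in pairs).
So the two sides agree for all real values of a and b for which both sides are defined.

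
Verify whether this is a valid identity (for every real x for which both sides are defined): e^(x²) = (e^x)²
No, this is NOT an identity.

Claim: e^(x²) = (e^x)².
Test a specific point where both sides are defined: x = -2.
LHS = e^(x²) ≈ 54.5982
RHS = (e^x)² ≈ 0.0183
Since 54.5982 ≠ 0.0183, the equation fails at this point, so it cannot hold for every real x for which both sides are defined.
(e^x)² = e^(2x), and 2x ≠ x² in general.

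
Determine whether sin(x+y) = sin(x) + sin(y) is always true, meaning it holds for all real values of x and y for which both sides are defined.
No, this is NOT an identity.

Claim: sin(x+y) = sin(x) + sin(y).
Test a specific point where both sides are defined: x = -π/2, y = -π/6.
LHS = sin(x+y) ≈ -0.8660
RHS = sin(x) + sin(y) ≈ -1.5000
Since -0.8660 ≠ -1.5000, the equation fails at this point, so it cannot hold for all real values of x and y for which both sides are defined.
The correct expansion is sin(x+y) = sin(x)cos(y) + cos(x)sin(y); sine is not additive.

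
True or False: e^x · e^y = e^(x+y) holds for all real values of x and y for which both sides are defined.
Claim: e^x · e^y = e^(x+y).
Reasoning: This is the law of exponents for a common base: multiplying powers adds exponents. E.g. from the series, (Σ x^j/j!)(Σ y^k/k!) = Σ_m (Σ_{j+k=m} x^j y^k/(j!k!)) = Σ_m (x+y)^m/m! by the binomial theorem.
So the two sides agree for all real values of x and y for which both sides are defined.

Conclusion: True.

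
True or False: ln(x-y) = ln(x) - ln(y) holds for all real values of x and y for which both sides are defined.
False.

Claim: ln(x-y) = ln(x) - ln(y).
Test a specific point where both sides are defined: x = 3/2, y = 1/2.
LHS = ln(x-y) ≈ 0.0000
RHS = ln(x) - ln(y) ≈ 1.0986
Since 0.0000 ≠ 1.0986, the equation fails at this point, so it cannot hold for all real values of x and y for which both sides are defined.
ln(x) - ln(y) = ln(x/y), not ln(x-y).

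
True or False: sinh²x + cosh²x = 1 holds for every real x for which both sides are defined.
Claim: sinh²x + cosh²x = 1.
Test a specific point where both sides are defined: x = -1.
LHS = sinh²x + cosh²x ≈ 3.7622
RHS = 1 ≈ 1.0000
Since 3.7622 ≠ 1.0000, the equation fails at this point, so it cannot hold for every real x for which both sides are defined.
The correct hyperbolic identity is cosh²x - sinh²x = 1 (a difference); the sum sinh²x + cosh²x equals cosh(2x).

Conclusion: False.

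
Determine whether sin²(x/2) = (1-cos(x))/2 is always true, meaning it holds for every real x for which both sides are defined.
Yes, this is an identity.

Claim: sin²(x/2) = (1-cos(x))/2.
Reasoning: Use cos(2θ) = 1 - 2sin²θ with θ = x/2: cos(x) = 1 - 2sin²(x/2). Solving for sin²(x/2) gives (1 - cos(x))/2.
So the two sides agree for every real x for which both sides are defined.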